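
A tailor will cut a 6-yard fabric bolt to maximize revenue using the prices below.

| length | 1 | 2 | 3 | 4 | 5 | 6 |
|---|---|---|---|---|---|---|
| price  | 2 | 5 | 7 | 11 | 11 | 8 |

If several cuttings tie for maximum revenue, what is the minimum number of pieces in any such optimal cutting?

2

Consider every possible first cut. r[k] is the best of p[i]+r[k−i] over all sellable i≤k.
r[1] = 2
r[2] = max(2+2, 5+0) = 5
r[3] = max(2+5, 5+2, 7+0) = 7
r[4] = max(2+7, 5+5, 7+2, 11+0) = 11
r[5] = max(2+11, 5+7, 7+5, 11+2, 11+0) = 13
r[6] = max(2+13, 5+11, 7+7, 11+5, 11+2, 8+0) = 16
Maximum revenue is $16.
Now minimize piece count subject to staying optimal: for each k, pieces[k] = 1 + min over i with p[i]+r[k−i]=r[k] of pieces[k−i].
pieces[3] = 1
pieces[4] = 1
pieces[5] = 2
pieces[6] = 2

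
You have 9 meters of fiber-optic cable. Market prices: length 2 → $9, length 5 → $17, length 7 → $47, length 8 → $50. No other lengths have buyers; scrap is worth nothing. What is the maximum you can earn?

Consider every possible first cut. best[k] is the best of p[i]+best[k−i] over all sellable i≤k.
best[1] = 0
best[2] = 9
best[3] = 9
best[4] = 18  (first piece 2, then best[2]=9)
best[5] = max(9+9, 17+0) = 18
best[6] = max(9+18, 17+0) = 27
best[7] = max(9+18, 17+9, 47+0) = 47
best[8] = max(9+27, 17+9, 47+0, 50+0) = 50
best[9] = max(9+47, 17+18, 47+9, 50+0) = 56
One optimal cutting: 7 + 2 → $56.

56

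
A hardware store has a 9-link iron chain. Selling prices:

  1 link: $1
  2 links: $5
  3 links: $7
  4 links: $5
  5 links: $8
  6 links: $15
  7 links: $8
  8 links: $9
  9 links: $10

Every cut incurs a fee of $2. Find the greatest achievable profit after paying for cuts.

Let r[k] be the best obtainable value from length k. For each k, try every first piece i and keep the best of price[i] + r[k−i] minus the 2 cut fee when i<k.
r[1] = 1
r[2] = max(1+1-2, 5+0) = 5
r[3] = max(1+5-2, 5+1-2, 7+0) = 7
r[4] = max(1+7-2, 5+5-2, 7+1-2, 5+0) = 8
r[5] = max(1+8-2, 5+7-2, 7+5-2, 5+1-2, 8+0) = 10
r[6] = max(1+10-2, 5+8-2, 7+7-2, 5+5-2, 8+1-2, 15+0) = 15
r[7] = max(1+15-2, 5+10-2, 7+8-2, …, 15+1-2, 8+0) = 14
r[8] = max(1+14-2, 5+15-2, 7+10-2, …, 8+1-2, 9+0) = 18
r[9] = max(1+18-2, 5+14-2, 7+15-2, …, 9+1-2, 10+0) = 20
One optimal plan: pieces 6 + 3 (1 cut) → $22 − $2 = $20.

20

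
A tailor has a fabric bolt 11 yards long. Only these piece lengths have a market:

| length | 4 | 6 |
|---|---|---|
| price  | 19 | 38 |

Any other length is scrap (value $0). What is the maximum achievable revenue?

57

Let best[k] be the best obtainable value from length k. For each k, try every first piece i and keep the best of price[i] + best[k−i].
best[1] = 0
best[2] = 0
best[3] = 0
best[4] = 19
best[5] = 19
best[6] = 38
best[7] = 38
best[8] = 38
best[9] = 38
best[10] = 57  (first piece 4, then best[6]=38)
best[11] = 57
One optimal cutting: pieces 6 + 4 with 1 yard of scrap → $57.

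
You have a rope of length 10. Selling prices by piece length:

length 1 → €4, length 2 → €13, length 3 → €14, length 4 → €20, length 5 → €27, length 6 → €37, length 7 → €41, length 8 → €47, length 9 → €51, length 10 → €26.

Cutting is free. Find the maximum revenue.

65

Build R[k] bottom-up: R[k] = max over allowed piece i of (p[i] + R[k−i]).
R[1] = 4
R[2] = max(4+4, 13+0) = 13
R[3] = max(4+13, 13+4, 14+0) = 17
R[4] = max(4+17, 13+13, 14+4, 20+0) = 26
R[5] = max(4+26, 13+17, 14+13, 20+4, 27+0) = 30
R[6] = max(4+30, 13+26, 14+17, 20+13, 27+4, 37+0) = 39
R[7] = max(4+39, 13+30, 14+26, …, 37+4, 41+0) = 43
R[8] = max(4+43, 13+39, 14+30, …, 41+4, 47+0) = 52
R[9] = max(4+52, 13+43, 14+39, …, 47+4, 51+0) = 56
R[10] = max(4+56, 13+52, 14+43, …, 51+4, 26+0) = 65
One optimal cutting: 2 + 2 + 2 + 2 + 2 → €13 + €13 + €13 + €13 + €13 = €65.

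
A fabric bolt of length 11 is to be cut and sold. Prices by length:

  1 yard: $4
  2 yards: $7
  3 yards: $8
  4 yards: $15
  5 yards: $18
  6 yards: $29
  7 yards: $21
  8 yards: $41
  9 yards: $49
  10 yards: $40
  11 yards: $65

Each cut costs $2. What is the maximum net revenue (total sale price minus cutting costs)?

Build v[k] bottom-up: v[k] = max over allowed piece i of (p[i] + v[k−i]) − 2 per cut.
v[1] = 4
v[2] = 7
v[3] = 9  (first piece 1, then v[2]=7)
v[4] = 15
v[5] = 18
v[6] = 29
v[7] = 31  (first piece 1, then v[6]=29)
v[8] = 41
v[9] = 49
v[10] = 51  (first piece 1, then v[9]=49)
v[11] = 65
Best is to make no cuts and sell whole for $65.

65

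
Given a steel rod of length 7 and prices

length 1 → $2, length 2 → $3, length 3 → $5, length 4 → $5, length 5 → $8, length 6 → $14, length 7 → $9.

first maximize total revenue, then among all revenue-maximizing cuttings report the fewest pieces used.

Let r[k] be the best obtainable value from length k. For each k, try every first piece i and keep the best of price[i] + r[k−i].
r[1] = 2
r[2] = 4  (first piece 1, then r[1]=2)
r[3] = 6  (first piece 1, then r[2]=4)
r[4] = 8  (first piece 1, then r[3]=6)
r[5] = 10  (first piece 1, then r[4]=8)
r[6] = 14
r[7] = 16  (first piece 1, then r[6]=14)
Maximum revenue is $16.
Now minimize piece count subject to staying optimal: for each k, pieces[k] = 1 + min over i with p[i]+r[k−i]=r[k] of pieces[k−i].
pieces[4] = 4
pieces[5] = 5
pieces[6] = 1
pieces[7] = 2

2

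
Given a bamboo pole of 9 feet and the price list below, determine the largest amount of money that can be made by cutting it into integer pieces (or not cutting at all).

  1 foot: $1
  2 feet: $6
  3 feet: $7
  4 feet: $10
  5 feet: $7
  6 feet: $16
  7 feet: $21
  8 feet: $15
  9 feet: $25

27

Build v[k] bottom-up: v[k] = max over allowed piece i of (p[i] + v[k−i]).
v[1] = 1
v[2] = max(1+1, 6+0) = 6
v[3] = max(1+6, 6+1, 7+0) = 7
v[4] = max(1+7, 6+6, 7+1, 10+0) = 12
v[5] = max(1+12, 6+7, 7+6, 10+1, 7+0) = 13
v[6] = max(1+13, 6+12, 7+7, 10+6, 7+1, 16+0) = 18
v[7] = max(1+18, 6+13, 7+12, …, 16+1, 21+0) = 21
v[8] = max(1+21, 6+18, 7+13, …, 21+1, 15+0) = 24
v[9] = max(1+24, 6+21, 7+18, …, 15+1, 25+0) = 27
One optimal cutting: 7 + 2 → $21 + $6 = $27.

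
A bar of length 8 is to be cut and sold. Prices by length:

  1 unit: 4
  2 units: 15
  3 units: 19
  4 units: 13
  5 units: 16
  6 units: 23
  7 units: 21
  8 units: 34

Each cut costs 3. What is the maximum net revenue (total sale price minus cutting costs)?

51

Consider every possible first cut. net[k] is the best of p[i]+net[k−i] over all sellable i≤k, charging 3 whenever i<k.
net[1] = 4
net[2] = 15
net[3] = 19
net[4] = 27  (first piece 2, then net[2]=15)
net[5] = 31  (first piece 2, then net[3]=19)
net[6] = 39  (first piece 2, then net[4]=27)
net[7] = 43  (first piece 2, then net[5]=31)
net[8] = 51  (first piece 2, then net[6]=39)
One optimal plan: pieces 2 + 2 + 2 + 2 (3 cuts) → 60 − 9 = 51.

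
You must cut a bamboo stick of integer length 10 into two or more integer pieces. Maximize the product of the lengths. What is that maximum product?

Let m[k] be the best product for length k (with at least one cut). For each first piece i, the rest contributes max(k−i, m[k−i]).
m[2] = 1·max(1,0) = 1·1 = 1
m[3] = 1·max(2,1) = 1·2 = 2
m[4] = 2·max(2,1) = 2·2 = 4
m[5] = 2·max(3,2) = 2·3 = 6
m[6] = 3·max(3,2) = 3·3 = 9
m[7] = 2·max(5,6) = 2·6 = 12
m[8] = 2·max(6,9) = 2·9 = 18
m[9] = 3·max(6,9) = 3·9 = 27
m[10] = 2·max(8,18) = 2·18 = 36
One optimal split: 3 + 3 + 2 + 2; product 3·3·2·2 = 36.

36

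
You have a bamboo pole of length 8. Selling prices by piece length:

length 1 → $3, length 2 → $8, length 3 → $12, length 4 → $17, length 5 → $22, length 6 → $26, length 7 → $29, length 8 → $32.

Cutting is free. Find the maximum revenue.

34

Build v[k] bottom-up: v[k] = max over allowed piece i of (p[i] + v[k−i]).
v[1] = 3
v[2] = 8
v[3] = 12
v[4] = 17
v[5] = 22
v[6] = 26
v[7] = 30  (first piece 2, then v[5]=22)
v[8] = 34  (first piece 2, then v[6]=26)
One optimal cutting: 6 + 2 → $26 + $8 = $34.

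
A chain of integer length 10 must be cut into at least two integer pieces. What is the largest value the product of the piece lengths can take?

36

Let f[k] be the best product for length k (with at least one cut). For each first piece i, the rest contributes max(k−i, f[k−i]).
f[2] = 1×max(1,0) = 1×1 = 1
f[3] = max(1×2, 2×1) = 2
f[4] = max(1×3, 2×2, 3×1) = 4
f[5] = max(1×4, 2×3, 3×2, 4×1) = 6
f[6] = max(1×6, 2×4, 3×3, 4×2, 5×1) = 9
f[7] = max(1×9, 2×6, 3×4, 4×3, 5×2, 6×1) = 12
f[8] = max(1×12, 2×9, 3×6, …, 6×2, 7×1) = 18
f[9] = max(1×18, 2×12, 3×9, …, 7×2, 8×1) = 27
f[10] = max(1×27, 2×18, 3×12, …, 8×2, 9×1) = 36
One optimal split: 3 + 3 + 2 + 2; product 3×3×2×2 = 36.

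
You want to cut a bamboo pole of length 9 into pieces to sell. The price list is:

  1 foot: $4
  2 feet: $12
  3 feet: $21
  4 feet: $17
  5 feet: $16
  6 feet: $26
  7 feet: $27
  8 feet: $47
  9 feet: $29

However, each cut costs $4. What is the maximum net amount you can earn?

Consider every possible first cut. r[k] is the best of p[i]+r[k−i] over all sellable i≤k, charging 4 whenever i<k.
r[1] = 4
r[2] = 12
r[3] = 21
r[4] = 21  (first piece 1, then r[3]=21)
r[5] = 29  (first piece 2, then r[3]=21)
r[6] = 38  (first piece 3, then r[3]=21)
r[7] = 38  (first piece 1, then r[6]=38)
r[8] = 47
r[9] = 55  (first piece 3, then r[6]=38)
One optimal plan: pieces 3 + 3 + 3 (2 cuts) → $63 − $8 = $55.

55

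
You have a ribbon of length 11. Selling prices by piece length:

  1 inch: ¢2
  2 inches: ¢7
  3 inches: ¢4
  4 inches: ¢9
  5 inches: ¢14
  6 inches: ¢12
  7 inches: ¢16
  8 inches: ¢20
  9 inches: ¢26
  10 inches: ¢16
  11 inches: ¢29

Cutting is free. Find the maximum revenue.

37

Build R[k] bottom-up: R[k] = max over allowed piece i of (p[i] + R[k−i]).
R[1] = 2
R[2] = max(2+2, 7+0) = 7
R[3] = max(2+7, 7+2, 4+0) = 9
R[4] = max(2+9, 7+7, 4+2, 9+0) = 14
R[5] = max(2+14, 7+9, 4+7, 9+2, 14+0) = 16
R[6] = max(2+16, 7+14, 4+9, 9+7, 14+2, 12+0) = 21
R[7] = max(2+21, 7+16, 4+14, …, 12+2, 16+0) = 23
R[8] = max(2+23, 7+21, 4+16, …, 16+2, 20+0) = 28
R[9] = max(2+28, 7+23, 4+21, …, 20+2, 26+0) = 30
R[10] = max(2+30, 7+28, 4+23, …, 26+2, 16+0) = 35
R[11] = max(2+35, 7+30, 4+28, …, 16+2, 29+0) = 37
One optimal cutting: 2 + 2 + 2 + 2 + 2 + 1 → ¢7 + ¢7 + ¢7 + ¢7 + ¢7 + ¢2 = ¢37.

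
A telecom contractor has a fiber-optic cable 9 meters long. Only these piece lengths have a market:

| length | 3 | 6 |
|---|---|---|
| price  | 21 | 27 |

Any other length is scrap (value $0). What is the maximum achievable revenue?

Consider every possible first cut. f[k] is the best of p[i]+f[k−i] over all sellable i≤k.
f[1] = 0
f[2] = 0
f[3] = 21
f[4] = 21
f[5] = 21
f[6] = 42  (first piece 3, then f[3]=21)
f[7] = 42
f[8] = 42
f[9] = 63  (first piece 3, then f[6]=42)
One optimal cutting: 3 + 3 + 3 → $63.

63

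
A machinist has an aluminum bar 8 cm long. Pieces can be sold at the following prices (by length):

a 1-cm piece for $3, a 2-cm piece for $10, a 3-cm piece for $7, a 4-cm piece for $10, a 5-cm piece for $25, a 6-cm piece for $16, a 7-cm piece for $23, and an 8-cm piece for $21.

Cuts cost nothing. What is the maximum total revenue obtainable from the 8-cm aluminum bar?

40

Consider every possible first cut. R[k] is the best of p[i]+R[k−i] over all sellable i≤k.
R[1] = 3
R[2] = max(3+3, 10+0) = 10
R[3] = max(3+10, 10+3, 7+0) = 13
R[4] = max(3+13, 10+10, 7+3, 10+0) = 20
R[5] = max(3+20, 10+13, 7+10, 10+3, 25+0) = 25
R[6] = max(3+25, 10+20, 7+13, 10+10, 25+3, 16+0) = 30
R[7] = max(3+30, 10+25, 7+20, …, 16+3, 23+0) = 35
R[8] = max(3+35, 10+30, 7+25, …, 23+3, 21+0) = 40
One optimal cutting: 2 + 2 + 2 + 2 → $10 + $10 + $10 + $10 = $40.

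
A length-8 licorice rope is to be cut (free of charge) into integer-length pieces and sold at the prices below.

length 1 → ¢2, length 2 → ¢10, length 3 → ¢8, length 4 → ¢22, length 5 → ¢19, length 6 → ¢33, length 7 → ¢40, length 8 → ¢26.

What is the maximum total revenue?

Consider every possible first cut. R[k] is the best of p[i]+R[k−i] over all sellable i≤k.
R[1] = 2
R[2] = max(2+2, 10+0) = 10
R[3] = max(2+10, 10+2, 8+0) = 12
R[4] = max(2+12, 10+10, 8+2, 22+0) = 22
R[5] = max(2+22, 10+12, 8+10, 22+2, 19+0) = 24
R[6] = max(2+24, 10+22, 8+12, 22+10, 19+2, 33+0) = 33
R[7] = max(2+33, 10+24, 8+22, …, 33+2, 40+0) = 40
R[8] = max(2+40, 10+33, 8+24, …, 40+2, 26+0) = 44
One optimal cutting: 4 + 4 → ¢22 + ¢22 = ¢44.

44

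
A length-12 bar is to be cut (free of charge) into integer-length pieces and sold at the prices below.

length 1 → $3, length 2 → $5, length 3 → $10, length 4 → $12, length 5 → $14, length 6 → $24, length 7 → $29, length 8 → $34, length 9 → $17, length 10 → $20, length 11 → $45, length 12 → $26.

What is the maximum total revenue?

48

Build r[k] bottom-up: r[k] = max over allowed piece i of (p[i] + r[k−i]).
r[1] = 3
r[2] = 6  (first piece 1, then r[1]=3)
r[3] = 10
r[4] = 13  (first piece 1, then r[3]=10)
r[5] = 16  (first piece 1, then r[4]=13)
r[6] = 24
r[7] = 29
r[8] = 34
r[9] = 37  (first piece 1, then r[8]=34)
r[10] = 40  (first piece 1, then r[9]=37)
r[11] = 45
r[12] = 48  (first piece 1, then r[11]=45)
One optimal cutting: 11 + 1 → $45 + $3 = $48.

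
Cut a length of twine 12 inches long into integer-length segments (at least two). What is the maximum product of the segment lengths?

81

Define g[k] = max over 1≤i<k of i · max(k−i, g[k−i]); the inner max lets the remainder stay uncut if that's better.
g[2] = 1·max(1,0) = 1·1 = 1
g[3] = max(1·2, 2·1) = 2
g[4] = max(1·3, 2·2, 3·1) = 4
g[5] = max(1·4, 2·3, 3·2, 4·1) = 6
g[6] = max(1·6, 2·4, 3·3, 4·2, 5·1) = 9
g[7] = max(1·9, 2·6, 3·4, 4·3, 5·2, 6·1) = 12
g[8] = max(1·12, 2·9, 3·6, …, 6·2, 7·1) = 18
g[9] = max(1·18, 2·12, 3·9, …, 7·2, 8·1) = 27
g[10] = max(1·27, 2·18, 3·12, …, 8·2, 9·1) = 36
g[11] = max(1·36, 2·27, 3·18, …, 9·2, 10·1) = 54
g[12] = max(1·54, 2·36, 3·27, …, 10·2, 11·1) = 81
One optimal split: 3 + 3 + 3 + 3; product 3·3·3·3 = 81.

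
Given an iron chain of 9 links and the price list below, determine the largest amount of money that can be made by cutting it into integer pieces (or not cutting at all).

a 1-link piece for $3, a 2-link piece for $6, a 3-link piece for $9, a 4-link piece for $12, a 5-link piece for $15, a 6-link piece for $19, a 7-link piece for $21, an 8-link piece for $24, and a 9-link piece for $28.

28

Build v[k] bottom-up: v[k] = max over allowed piece i of (p[i] + v[k−i]).
v[1] = 3
v[2] = 6  (first piece 1, then v[1]=3)
v[3] = 9  (first piece 1, then v[2]=6)
v[4] = 12  (first piece 1, then v[3]=9)
v[5] = 15  (first piece 1, then v[4]=12)
v[6] = 19
v[7] = 22  (first piece 1, then v[6]=19)
v[8] = 25  (first piece 1, then v[7]=22)
v[9] = 28  (first piece 1, then v[8]=25)
One optimal cutting: 6 + 1 + 1 + 1 → $19 + $3 + $3 + $3 = $28.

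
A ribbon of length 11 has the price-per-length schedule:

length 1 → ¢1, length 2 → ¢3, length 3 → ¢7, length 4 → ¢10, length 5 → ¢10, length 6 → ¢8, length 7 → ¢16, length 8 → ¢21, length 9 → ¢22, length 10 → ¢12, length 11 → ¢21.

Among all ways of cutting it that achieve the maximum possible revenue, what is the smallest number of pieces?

Consider every possible first cut. r[k] is the best of p[i]+r[k−i] over all sellable i≤k.
r[1] = 1
r[2] = max(1+1, 3+0) = 3
r[3] = max(1+3, 3+1, 7+0) = 7
r[4] = max(1+7, 3+3, 7+1, 10+0) = 10
r[5] = max(1+10, 3+7, 7+3, 10+1, 10+0) = 11
r[6] = max(1+11, 3+10, 7+7, 10+3, 10+1, 8+0) = 14
r[7] = max(1+14, 3+11, 7+10, …, 8+1, 16+0) = 17
r[8] = max(1+17, 3+14, 7+11, …, 16+1, 21+0) = 21
r[9] = max(1+21, 3+17, 7+14, …, 21+1, 22+0) = 22
r[10] = max(1+22, 3+21, 7+17, …, 22+1, 12+0) = 24
r[11] = max(1+24, 3+22, 7+21, …, 12+1, 21+0) = 28
Maximum revenue is ¢28.
Now minimize piece count subject to staying optimal: for each k, pieces[k] = 1 + min over i with p[i]+r[k−i]=r[k] of pieces[k−i].
pieces[8] = 1
pieces[9] = 1
pieces[10] = 2
pieces[11] = 2

2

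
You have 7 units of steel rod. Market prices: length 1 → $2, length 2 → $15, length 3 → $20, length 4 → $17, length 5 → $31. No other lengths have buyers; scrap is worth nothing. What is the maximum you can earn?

Let f[k] be the best obtainable value from length k. For each k, try every first piece i and keep the best of price[i] + f[k−i].
f[1] = 2
f[2] = max(2+2, 15+0) = 15
f[3] = max(2+15, 15+2, 20+0) = 20
f[4] = max(2+20, 15+15, 20+2, 17+0) = 30
f[5] = max(2+30, 15+20, 20+15, 17+2, 31+0) = 35
f[6] = max(2+35, 15+30, 20+20, 17+15, 31+2) = 45
f[7] = max(2+45, 15+35, 20+30, 17+20, 31+15) = 50
One optimal cutting: 3 + 2 + 2 → $50.

50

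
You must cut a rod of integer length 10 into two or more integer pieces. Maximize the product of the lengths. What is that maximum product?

Let prod[k] be the best product for length k (with at least one cut). For each first piece i, the rest contributes max(k−i, prod[k−i]).
prod[2] = 1×max(1,0) = 1×1 = 1
prod[3] = 1×max(2,1) = 1×2 = 2
prod[4] = 2×max(2,1) = 2×2 = 4
prod[5] = 2×max(3,2) = 2×3 = 6
prod[6] = 3×max(3,2) = 3×3 = 9
prod[7] = 2×max(5,6) = 2×6 = 12
prod[8] = 2×max(6,9) = 2×9 = 18
prod[9] = 3×max(6,9) = 3×9 = 27
prod[10] = 2×max(8,18) = 2×18 = 36
One optimal split: 3 + 3 + 2 + 2; product 3×3×2×2 = 36.

36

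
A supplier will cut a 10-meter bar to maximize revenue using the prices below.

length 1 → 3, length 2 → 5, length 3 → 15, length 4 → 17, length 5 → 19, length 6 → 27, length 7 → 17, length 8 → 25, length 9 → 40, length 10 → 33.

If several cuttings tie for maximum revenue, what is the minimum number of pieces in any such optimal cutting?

Build r[k] bottom-up: r[k] = max over allowed piece i of (p[i] + r[k−i]).
r[1] = 3
r[2] = 6  (first piece 1, then r[1]=3)
r[3] = 15
r[4] = 18  (first piece 1, then r[3]=15)
r[5] = 21  (first piece 1, then r[4]=18)
r[6] = 30  (first piece 3, then r[3]=15)
r[7] = 33  (first piece 1, then r[6]=30)
r[8] = 36  (first piece 1, then r[7]=33)
r[9] = 45  (first piece 3, then r[6]=30)
r[10] = 48  (first piece 1, then r[9]=45)
Maximum revenue is 48.
Now minimize piece count subject to staying optimal: for each k, pieces[k] = 1 + min over i with p[i]+r[k−i]=r[k] of pieces[k−i].
pieces[7] = 3
pieces[8] = 4
pieces[9] = 3
pieces[10] = 4

4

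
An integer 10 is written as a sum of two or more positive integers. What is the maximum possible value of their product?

36

Define f[k] = max over 1≤i<k of i · max(k−i, f[k−i]); the inner max lets the remainder stay uncut if that's better.
f[2] = 1×max(1,0) = 1×1 = 1
f[3] = max(1×2, 2×1) = 2
f[4] = max(1×3, 2×2, 3×1) = 4
f[5] = max(1×4, 2×3, 3×2, 4×1) = 6
f[6] = max(1×6, 2×4, 3×3, 4×2, 5×1) = 9
f[7] = max(1×9, 2×6, 3×4, 4×3, 5×2, 6×1) = 12
f[8] = max(1×12, 2×9, 3×6, …, 6×2, 7×1) = 18
f[9] = max(1×18, 2×12, 3×9, …, 7×2, 8×1) = 27
f[10] = max(1×27, 2×18, 3×12, …, 8×2, 9×1) = 36
One optimal split: 3 + 3 + 2 + 2; product 3×3×2×2 = 36.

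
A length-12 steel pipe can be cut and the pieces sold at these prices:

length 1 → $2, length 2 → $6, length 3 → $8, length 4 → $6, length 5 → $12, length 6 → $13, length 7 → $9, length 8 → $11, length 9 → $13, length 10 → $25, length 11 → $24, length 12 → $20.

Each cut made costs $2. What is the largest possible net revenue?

29

Let r[k] be the best obtainable value from length k. For each k, try every first piece i and keep the best of price[i] + r[k−i] minus the 2 cut fee when i<k.
r[1] = 2
r[2] = 6
r[3] = 8
r[4] = 10  (first piece 2, then r[2]=6)
r[5] = 12  (first piece 2, then r[3]=8)
r[6] = 14  (first piece 2, then r[4]=10)
r[7] = 16  (first piece 2, then r[5]=12)
r[8] = 18  (first piece 2, then r[6]=14)
r[9] = 20  (first piece 2, then r[7]=16)
r[10] = 25
r[11] = 25  (first piece 1, then r[10]=25)
r[12] = 29  (first piece 2, then r[10]=25)
One optimal plan: pieces 10 + 2 (1 cut) → $31 − $2 = $29.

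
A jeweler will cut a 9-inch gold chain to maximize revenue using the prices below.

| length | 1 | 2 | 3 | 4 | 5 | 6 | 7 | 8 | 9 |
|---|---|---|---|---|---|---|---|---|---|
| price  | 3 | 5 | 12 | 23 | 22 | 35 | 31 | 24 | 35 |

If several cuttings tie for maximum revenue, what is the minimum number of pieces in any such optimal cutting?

3

Consider every possible first cut. r[k] is the best of p[i]+r[k−i] over all sellable i≤k.
r[1] = 3
r[2] = max(3+3, 5+0) = 6
r[3] = max(3+6, 5+3, 12+0) = 12
r[4] = max(3+12, 5+6, 12+3, 23+0) = 23
r[5] = max(3+23, 5+12, 12+6, 23+3, 22+0) = 26
r[6] = max(3+26, 5+23, 12+12, 23+6, 22+3, 35+0) = 35
r[7] = max(3+35, 5+26, 12+23, …, 35+3, 31+0) = 38
r[8] = max(3+38, 5+35, 12+26, …, 31+3, 24+0) = 46
r[9] = max(3+46, 5+38, 12+35, …, 24+3, 35+0) = 49
Maximum revenue is $49.
Now minimize piece count subject to staying optimal: for each k, pieces[k] = 1 + min over i with p[i]+r[k−i]=r[k] of pieces[k−i].
pieces[6] = 1
pieces[7] = 2
pieces[8] = 2
pieces[9] = 3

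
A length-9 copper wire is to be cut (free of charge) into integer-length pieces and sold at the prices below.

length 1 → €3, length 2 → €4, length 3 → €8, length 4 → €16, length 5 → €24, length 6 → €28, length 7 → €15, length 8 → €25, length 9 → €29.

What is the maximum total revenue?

40

Consider every possible first cut. v[k] is the best of p[i]+v[k−i] over all sellable i≤k.
v[1] = 3
v[2] = 6  (first piece 1, then v[1]=3)
v[3] = 9  (first piece 1, then v[2]=6)
v[4] = 16
v[5] = 24
v[6] = 28
v[7] = 31  (first piece 1, then v[6]=28)
v[8] = 34  (first piece 1, then v[7]=31)
v[9] = 40  (first piece 4, then v[5]=24)
One optimal cutting: 5 + 4 → €24 + €16 = €40.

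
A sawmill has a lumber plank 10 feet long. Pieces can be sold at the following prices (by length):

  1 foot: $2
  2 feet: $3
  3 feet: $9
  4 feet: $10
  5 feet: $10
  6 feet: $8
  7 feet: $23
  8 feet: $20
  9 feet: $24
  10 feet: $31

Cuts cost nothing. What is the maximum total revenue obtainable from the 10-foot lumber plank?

Consider every possible first cut. R[k] is the best of p[i]+R[k−i] over all sellable i≤k.
R[1] = 2
R[2] = 4  (first piece 1, then R[1]=2)
R[3] = 9
R[4] = 11  (first piece 1, then R[3]=9)
R[5] = 13  (first piece 1, then R[4]=11)
R[6] = 18  (first piece 3, then R[3]=9)
R[7] = 23
R[8] = 25  (first piece 1, then R[7]=23)
R[9] = 27  (first piece 1, then R[8]=25)
R[10] = 32  (first piece 3, then R[7]=23)
One optimal cutting: 7 + 3 → $23 + $9 = $32.

32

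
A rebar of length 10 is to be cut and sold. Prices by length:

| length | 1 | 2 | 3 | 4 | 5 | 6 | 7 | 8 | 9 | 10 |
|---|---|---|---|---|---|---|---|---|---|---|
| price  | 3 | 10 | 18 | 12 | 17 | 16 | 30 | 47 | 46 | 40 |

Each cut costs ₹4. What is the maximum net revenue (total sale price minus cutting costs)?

Let r[k] be the best obtainable value from length k. For each k, try every first piece i and keep the best of price[i] + r[k−i] minus the 4 cut fee when i<k.
r[1] = 3
r[2] = max(3+3-4, 10+0) = 10
r[3] = max(3+10-4, 10+3-4, 18+0) = 18
r[4] = max(3+18-4, 10+10-4, 18+3-4, 12+0) = 17
r[5] = max(3+17-4, 10+18-4, 18+10-4, 12+3-4, 17+0) = 24
r[6] = max(3+24-4, 10+17-4, 18+18-4, 12+10-4, 17+3-4, 16+0) = 32
r[7] = max(3+32-4, 10+24-4, 18+17-4, …, 16+3-4, 30+0) = 31
r[8] = max(3+31-4, 10+32-4, 18+24-4, …, 30+3-4, 47+0) = 47
r[9] = max(3+47-4, 10+31-4, 18+32-4, …, 47+3-4, 46+0) = 46
r[10] = max(3+46-4, 10+47-4, 18+31-4, …, 46+3-4, 40+0) = 53
One optimal plan: pieces 8 + 2 (1 cut) → ₹57 − ₹4 = ₹53.

53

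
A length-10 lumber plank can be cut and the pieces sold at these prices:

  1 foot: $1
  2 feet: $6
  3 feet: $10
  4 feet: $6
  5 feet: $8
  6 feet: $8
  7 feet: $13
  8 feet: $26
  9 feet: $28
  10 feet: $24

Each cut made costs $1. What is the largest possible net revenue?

Let r[k] be the best obtainable value from length k. For each k, try every first piece i and keep the best of price[i] + r[k−i] minus the 1 cut fee when i<k.
r[1] = 1
r[2] = 6
r[3] = 10
r[4] = 11  (first piece 2, then r[2]=6)
r[5] = 15  (first piece 2, then r[3]=10)
r[6] = 19  (first piece 3, then r[3]=10)
r[7] = 20  (first piece 2, then r[5]=15)
r[8] = 26
r[9] = 28  (first piece 3, then r[6]=19)
r[10] = 31  (first piece 2, then r[8]=26)
One optimal plan: pieces 8 + 2 (1 cut) → $32 − $1 = $31.

31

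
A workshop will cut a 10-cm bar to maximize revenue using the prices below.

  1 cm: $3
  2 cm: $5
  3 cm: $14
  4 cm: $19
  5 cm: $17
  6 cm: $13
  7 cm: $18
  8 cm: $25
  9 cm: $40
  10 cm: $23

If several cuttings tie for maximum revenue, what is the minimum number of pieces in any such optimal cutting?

3

Consider every possible first cut. r[k] is the best of p[i]+r[k−i] over all sellable i≤k.
r[1] = 3
r[2] = 6  (first piece 1, then r[1]=3)
r[3] = 14
r[4] = 19
r[5] = 22  (first piece 1, then r[4]=19)
r[6] = 28  (first piece 3, then r[3]=14)
r[7] = 33  (first piece 3, then r[4]=19)
r[8] = 38  (first piece 4, then r[4]=19)
r[9] = 42  (first piece 3, then r[6]=28)
r[10] = 47  (first piece 3, then r[7]=33)
Maximum revenue is $47.
Now minimize piece count subject to staying optimal: for each k, pieces[k] = 1 + min over i with p[i]+r[k−i]=r[k] of pieces[k−i].
pieces[7] = 2
pieces[8] = 2
pieces[9] = 3
pieces[10] = 3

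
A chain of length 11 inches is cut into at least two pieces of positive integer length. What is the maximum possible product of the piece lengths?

54

Let f[k] be the best product for length k (with at least one cut). For each first piece i, the rest contributes max(k−i, f[k−i]).
f[2] = 1×max(1,0) = 1×1 = 1
f[3] = max(1×2, 2×1) = 2
f[4] = max(1×3, 2×2, 3×1) = 4
f[5] = max(1×4, 2×3, 3×2, 4×1) = 6
f[6] = max(1×6, 2×4, 3×3, 4×2, 5×1) = 9
f[7] = max(1×9, 2×6, 3×4, 4×3, 5×2, 6×1) = 12
f[8] = max(1×12, 2×9, 3×6, …, 6×2, 7×1) = 18
f[9] = max(1×18, 2×12, 3×9, …, 7×2, 8×1) = 27
f[10] = max(1×27, 2×18, 3×12, …, 8×2, 9×1) = 36
f[11] = max(1×36, 2×27, 3×18, …, 9×2, 10×1) = 54
One optimal split: 3 + 3 + 3 + 2; product 3×3×3×2 = 54.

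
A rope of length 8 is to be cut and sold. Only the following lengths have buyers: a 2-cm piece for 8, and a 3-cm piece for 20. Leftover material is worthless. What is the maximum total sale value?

Let r[k] be the best obtainable value from length k. For each k, try every first piece i and keep the best of price[i] + r[k−i].
r[1] = 0
r[2] = 8
r[3] = max(8+0, 20+0) = 20
r[4] = max(8+8, 20+0) = 20
r[5] = max(8+20, 20+8) = 28
r[6] = max(8+20, 20+20) = 40
r[7] = max(8+28, 20+20) = 40
r[8] = max(8+40, 20+28) = 48
One optimal cutting: 3 + 3 + 2 → 48.

48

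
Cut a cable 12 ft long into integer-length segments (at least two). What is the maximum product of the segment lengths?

81

Fill prod[k] for k=2..12: at each k try every first piece i and multiply by the better of (k−i) uncut or prod[k−i].
Small cases: prod[2]=1, prod[3]=2, prod[4]=4, prod[5]=6.
prod[6] = 3×max(3,2) = 3×3 = 9
prod[7] = 2×max(5,6) = 2×6 = 12
prod[8] = 2×max(6,9) = 2×9 = 18
prod[9] = 3×max(6,9) = 3×9 = 27
prod[10] = 2×max(8,18) = 2×18 = 36
prod[11] = 2×max(9,27) = 2×27 = 54
prod[12] = 3×max(9,27) = 3×27 = 81
One optimal split: 3 + 3 + 3 + 3; product 3×3×3×3 = 81.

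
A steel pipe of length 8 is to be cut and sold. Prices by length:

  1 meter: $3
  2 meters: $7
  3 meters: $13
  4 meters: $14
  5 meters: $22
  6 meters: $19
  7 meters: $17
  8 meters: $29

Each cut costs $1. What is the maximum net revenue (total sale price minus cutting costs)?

Let net[k] be the best obtainable value from length k. For each k, try every first piece i and keep the best of price[i] + net[k−i] minus the 1 cut fee when i<k.
net[1] = 3
net[2] = max(3+3-1, 7+0) = 7
net[3] = max(3+7-1, 7+3-1, 13+0) = 13
net[4] = max(3+13-1, 7+7-1, 13+3-1, 14+0) = 15
net[5] = max(3+15-1, 7+13-1, 13+7-1, 14+3-1, 22+0) = 22
net[6] = max(3+22-1, 7+15-1, 13+13-1, 14+7-1, 22+3-1, 19+0) = 25
net[7] = max(3+25-1, 7+22-1, 13+15-1, …, 19+3-1, 17+0) = 28
net[8] = max(3+28-1, 7+25-1, 13+22-1, …, 17+3-1, 29+0) = 34
One optimal plan: pieces 5 + 3 (1 cut) → $35 − $1 = $34.

34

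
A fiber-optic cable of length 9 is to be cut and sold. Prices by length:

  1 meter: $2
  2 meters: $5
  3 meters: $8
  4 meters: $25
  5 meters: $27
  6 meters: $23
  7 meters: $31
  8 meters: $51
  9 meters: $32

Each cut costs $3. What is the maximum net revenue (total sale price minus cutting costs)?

50

Let r[k] be the best obtainable value from length k. For each k, try every first piece i and keep the best of price[i] + r[k−i] minus the 3 cut fee when i<k.
r[1] = 2
r[2] = max(2+2-3, 5+0) = 5
r[3] = max(2+5-3, 5+2-3, 8+0) = 8
r[4] = max(2+8-3, 5+5-3, 8+2-3, 25+0) = 25
r[5] = max(2+25-3, 5+8-3, 8+5-3, 25+2-3, 27+0) = 27
r[6] = max(2+27-3, 5+25-3, 8+8-3, 25+5-3, 27+2-3, 23+0) = 27
r[7] = max(2+27-3, 5+27-3, 8+25-3, …, 23+2-3, 31+0) = 31
r[8] = max(2+31-3, 5+27-3, 8+27-3, …, 31+2-3, 51+0) = 51
r[9] = max(2+51-3, 5+31-3, 8+27-3, …, 51+2-3, 32+0) = 50
One optimal plan: pieces 8 + 1 (1 cut) → $53 − $3 = $50.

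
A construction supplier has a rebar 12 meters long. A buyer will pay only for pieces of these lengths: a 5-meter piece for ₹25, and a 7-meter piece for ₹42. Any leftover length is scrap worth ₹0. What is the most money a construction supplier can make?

Let r[k] be the best obtainable value from length k. For each k, try every first piece i and keep the best of price[i] + r[k−i].
r[1] = 0
r[2] = 0
r[3] = 0
r[4] = 0
r[5] = 25
r[6] = 25
r[7] = 42
r[8] = 42
r[9] = 42
r[10] = 50  (first piece 5, then r[5]=25)
r[11] = 50
r[12] = 67  (first piece 5, then r[7]=42)
One optimal cutting: 7 + 5 → ₹67.

67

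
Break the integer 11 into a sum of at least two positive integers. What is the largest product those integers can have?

Define prod[k] = max over 1≤i<k of i · max(k−i, prod[k−i]); the inner max lets the remainder stay uncut if that's better.
prod[2] = 1×max(1,0) = 1×1 = 1
prod[3] = max(1×2, 2×1) = 2
prod[4] = max(1×3, 2×2, 3×1) = 4
prod[5] = max(1×4, 2×3, 3×2, 4×1) = 6
prod[6] = max(1×6, 2×4, 3×3, 4×2, 5×1) = 9
prod[7] = max(1×9, 2×6, 3×4, 4×3, 5×2, 6×1) = 12
prod[8] = max(1×12, 2×9, 3×6, …, 6×2, 7×1) = 18
prod[9] = max(1×18, 2×12, 3×9, …, 7×2, 8×1) = 27
prod[10] = max(1×27, 2×18, 3×12, …, 8×2, 9×1) = 36
prod[11] = max(1×36, 2×27, 3×18, …, 9×2, 10×1) = 54
One optimal split: 3 + 3 + 3 + 2; product 3×3×3×2 = 54.

54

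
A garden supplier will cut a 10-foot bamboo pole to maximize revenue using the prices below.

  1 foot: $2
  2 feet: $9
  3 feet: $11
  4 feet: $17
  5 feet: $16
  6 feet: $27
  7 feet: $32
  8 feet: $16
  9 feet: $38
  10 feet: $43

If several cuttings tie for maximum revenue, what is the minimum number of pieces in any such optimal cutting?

Build r[k] bottom-up: r[k] = max over allowed piece i of (p[i] + r[k−i]).
r[1] = 2
r[2] = 9
r[3] = 11  (first piece 1, then r[2]=9)
r[4] = 18  (first piece 2, then r[2]=9)
r[5] = 20  (first piece 1, then r[4]=18)
r[6] = 27  (first piece 2, then r[4]=18)
r[7] = 32
r[8] = 36  (first piece 2, then r[6]=27)
r[9] = 41  (first piece 2, then r[7]=32)
r[10] = 45  (first piece 2, then r[8]=36)
Maximum revenue is $45.
Now minimize piece count subject to staying optimal: for each k, pieces[k] = 1 + min over i with p[i]+r[k−i]=r[k] of pieces[k−i].
pieces[7] = 1
pieces[8] = 2
pieces[9] = 2
pieces[10] = 3

3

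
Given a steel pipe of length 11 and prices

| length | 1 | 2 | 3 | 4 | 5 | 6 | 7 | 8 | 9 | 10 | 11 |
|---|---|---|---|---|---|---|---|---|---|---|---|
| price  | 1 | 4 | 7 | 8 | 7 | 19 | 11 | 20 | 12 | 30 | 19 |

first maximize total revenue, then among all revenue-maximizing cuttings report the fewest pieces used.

2

Let r[k] be the best obtainable value from length k. For each k, try every first piece i and keep the best of price[i] + r[k−i].
r[1] = 1
r[2] = 4
r[3] = 7
r[4] = 8  (first piece 1, then r[3]=7)
r[5] = 11  (first piece 2, then r[3]=7)
r[6] = 19
r[7] = 20  (first piece 1, then r[6]=19)
r[8] = 23  (first piece 2, then r[6]=19)
r[9] = 26  (first piece 3, then r[6]=19)
r[10] = 30
r[11] = 31  (first piece 1, then r[10]=30)
Maximum revenue is $31.
Now minimize piece count subject to staying optimal: for each k, pieces[k] = 1 + min over i with p[i]+r[k−i]=r[k] of pieces[k−i].
pieces[8] = 2
pieces[9] = 2
pieces[10] = 1
pieces[11] = 2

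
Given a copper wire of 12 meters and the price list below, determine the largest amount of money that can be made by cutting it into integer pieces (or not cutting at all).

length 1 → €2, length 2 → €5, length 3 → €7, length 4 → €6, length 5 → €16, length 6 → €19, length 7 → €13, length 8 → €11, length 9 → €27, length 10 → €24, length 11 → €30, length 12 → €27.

Let R[k] be the best obtainable value from length k. For each k, try every first piece i and keep the best of price[i] + R[k−i].
R[1] = 2
R[2] = max(2+2, 5+0) = 5
R[3] = max(2+5, 5+2, 7+0) = 7
R[4] = max(2+7, 5+5, 7+2, 6+0) = 10
R[5] = max(2+10, 5+7, 7+5, 6+2, 16+0) = 16
R[6] = max(2+16, 5+10, 7+7, 6+5, 16+2, 19+0) = 19
R[7] = max(2+19, 5+16, 7+10, …, 19+2, 13+0) = 21
R[8] = max(2+21, 5+19, 7+16, …, 13+2, 11+0) = 24
R[9] = max(2+24, 5+21, 7+19, …, 11+2, 27+0) = 27
R[10] = max(2+27, 5+24, 7+21, …, 27+2, 24+0) = 32
R[11] = max(2+32, 5+27, 7+24, …, 24+2, 30+0) = 35
R[12] = max(2+35, 5+32, 7+27, …, 30+2, 27+0) = 38
One optimal cutting: 6 + 6 → €19 + €19 = €38.

38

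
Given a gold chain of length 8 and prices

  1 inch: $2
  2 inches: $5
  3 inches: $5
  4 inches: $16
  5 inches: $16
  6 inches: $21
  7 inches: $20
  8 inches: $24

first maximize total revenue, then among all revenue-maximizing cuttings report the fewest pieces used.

Let r[k] be the best obtainable value from length k. For each k, try every first piece i and keep the best of price[i] + r[k−i].
r[1] = 2
r[2] = max(2+2, 5+0) = 5
r[3] = max(2+5, 5+2, 5+0) = 7
r[4] = max(2+7, 5+5, 5+2, 16+0) = 16
r[5] = max(2+16, 5+7, 5+5, 16+2, 16+0) = 18
r[6] = max(2+18, 5+16, 5+7, 16+5, 16+2, 21+0) = 21
r[7] = max(2+21, 5+18, 5+16, …, 21+2, 20+0) = 23
r[8] = max(2+23, 5+21, 5+18, …, 20+2, 24+0) = 32
Maximum revenue is $32.
Now minimize piece count subject to staying optimal: for each k, pieces[k] = 1 + min over i with p[i]+r[k−i]=r[k] of pieces[k−i].
pieces[5] = 2
pieces[6] = 1
pieces[7] = 2
pieces[8] = 2

2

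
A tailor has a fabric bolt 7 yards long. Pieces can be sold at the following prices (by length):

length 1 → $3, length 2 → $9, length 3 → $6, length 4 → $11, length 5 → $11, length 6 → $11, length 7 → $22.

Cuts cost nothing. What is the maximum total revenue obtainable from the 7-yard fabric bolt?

30

Consider every possible first cut. v[k] is the best of p[i]+v[k−i] over all sellable i≤k.
v[1] = 3
v[2] = 9
v[3] = 12  (first piece 1, then v[2]=9)
v[4] = 18  (first piece 2, then v[2]=9)
v[5] = 21  (first piece 1, then v[4]=18)
v[6] = 27  (first piece 2, then v[4]=18)
v[7] = 30  (first piece 1, then v[6]=27)
One optimal cutting: 2 + 2 + 2 + 1 → $9 + $9 + $9 + $3 = $30.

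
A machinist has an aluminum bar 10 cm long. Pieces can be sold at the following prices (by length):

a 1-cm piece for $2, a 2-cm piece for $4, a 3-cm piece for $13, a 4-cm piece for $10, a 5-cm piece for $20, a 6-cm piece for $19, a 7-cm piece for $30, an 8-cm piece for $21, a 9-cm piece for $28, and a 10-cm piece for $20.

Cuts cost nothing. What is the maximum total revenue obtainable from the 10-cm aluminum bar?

Consider every possible first cut. best[k] is the best of p[i]+best[k−i] over all sellable i≤k.
best[1] = 2
best[2] = max(2+2, 4+0) = 4
best[3] = max(2+4, 4+2, 13+0) = 13
best[4] = max(2+13, 4+4, 13+2, 10+0) = 15
best[5] = max(2+15, 4+13, 13+4, 10+2, 20+0) = 20
best[6] = max(2+20, 4+15, 13+13, 10+4, 20+2, 19+0) = 26
best[7] = max(2+26, 4+20, 13+15, …, 19+2, 30+0) = 30
best[8] = max(2+30, 4+26, 13+20, …, 30+2, 21+0) = 33
best[9] = max(2+33, 4+30, 13+26, …, 21+2, 28+0) = 39
best[10] = max(2+39, 4+33, 13+30, …, 28+2, 20+0) = 43
One optimal cutting: 7 + 3 → $30 + $13 = $43.

43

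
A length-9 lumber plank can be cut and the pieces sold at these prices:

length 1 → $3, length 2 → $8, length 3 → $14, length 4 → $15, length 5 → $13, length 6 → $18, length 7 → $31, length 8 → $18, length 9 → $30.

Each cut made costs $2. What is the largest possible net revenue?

38

Build r[k] bottom-up: r[k] = max over allowed piece i of (p[i] + r[k−i]) − 2 per cut.
r[1] = 3
r[2] = 8
r[3] = 14
r[4] = 15  (first piece 1, then r[3]=14)
r[5] = 20  (first piece 2, then r[3]=14)
r[6] = 26  (first piece 3, then r[3]=14)
r[7] = 31
r[8] = 32  (first piece 1, then r[7]=31)
r[9] = 38  (first piece 3, then r[6]=26)
One optimal plan: pieces 3 + 3 + 3 (2 cuts) → $42 − $4 = $38.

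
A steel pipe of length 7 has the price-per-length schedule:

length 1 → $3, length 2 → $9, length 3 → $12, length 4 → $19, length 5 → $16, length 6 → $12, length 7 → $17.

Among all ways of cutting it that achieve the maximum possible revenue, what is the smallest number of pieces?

2

Let r[k] be the best obtainable value from length k. For each k, try every first piece i and keep the best of price[i] + r[k−i].
r[1] = 3
r[2] = max(3+3, 9+0) = 9
r[3] = max(3+9, 9+3, 12+0) = 12
r[4] = max(3+12, 9+9, 12+3, 19+0) = 19
r[5] = max(3+19, 9+12, 12+9, 19+3, 16+0) = 22
r[6] = max(3+22, 9+19, 12+12, 19+9, 16+3, 12+0) = 28
r[7] = max(3+28, 9+22, 12+19, …, 12+3, 17+0) = 31
Maximum revenue is $31.
Now minimize piece count subject to staying optimal: for each k, pieces[k] = 1 + min over i with p[i]+r[k−i]=r[k] of pieces[k−i].
pieces[4] = 1
pieces[5] = 2
pieces[6] = 2
pieces[7] = 2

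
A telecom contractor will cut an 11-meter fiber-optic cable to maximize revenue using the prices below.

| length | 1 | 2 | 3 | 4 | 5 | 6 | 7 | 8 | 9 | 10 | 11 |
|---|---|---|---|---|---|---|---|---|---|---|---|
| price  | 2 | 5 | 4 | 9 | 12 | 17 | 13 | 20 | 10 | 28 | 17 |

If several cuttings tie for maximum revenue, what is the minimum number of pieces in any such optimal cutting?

Build r[k] bottom-up: r[k] = max over allowed piece i of (p[i] + r[k−i]).
r[1] = 2
r[2] = 5
r[3] = 7  (first piece 1, then r[2]=5)
r[4] = 10  (first piece 2, then r[2]=5)
r[5] = 12  (first piece 1, then r[4]=10)
r[6] = 17
r[7] = 19  (first piece 1, then r[6]=17)
r[8] = 22  (first piece 2, then r[6]=17)
r[9] = 24  (first piece 1, then r[8]=22)
r[10] = 28
r[11] = 30  (first piece 1, then r[10]=28)
Maximum revenue is $30.
Now minimize piece count subject to staying optimal: for each k, pieces[k] = 1 + min over i with p[i]+r[k−i]=r[k] of pieces[k−i].
pieces[8] = 2
pieces[9] = 3
pieces[10] = 1
pieces[11] = 2

2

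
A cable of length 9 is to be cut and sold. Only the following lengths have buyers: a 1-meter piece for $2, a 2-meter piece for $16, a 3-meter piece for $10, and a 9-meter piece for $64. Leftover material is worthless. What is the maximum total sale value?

Build f[k] bottom-up: f[k] = max over allowed piece i of (p[i] + f[k−i]).
f[1] = 2
f[2] = 16
f[3] = 18  (first piece 1, then f[2]=16)
f[4] = 32  (first piece 2, then f[2]=16)
f[5] = 34  (first piece 1, then f[4]=32)
f[6] = 48  (first piece 2, then f[4]=32)
f[7] = 50  (first piece 1, then f[6]=48)
f[8] = 64  (first piece 2, then f[6]=48)
f[9] = 66  (first piece 1, then f[8]=64)
One optimal cutting: 2 + 2 + 2 + 2 + 1 → $66.

66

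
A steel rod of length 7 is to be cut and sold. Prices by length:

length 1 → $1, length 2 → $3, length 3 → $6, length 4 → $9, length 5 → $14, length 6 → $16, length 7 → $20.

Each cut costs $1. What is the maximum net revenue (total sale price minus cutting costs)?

20

Let r[k] be the best obtainable value from length k. For each k, try every first piece i and keep the best of price[i] + r[k−i] minus the 1 cut fee when i<k.
r[1] = 1
r[2] = max(1+1-1, 3+0) = 3
r[3] = max(1+3-1, 3+1-1, 6+0) = 6
r[4] = max(1+6-1, 3+3-1, 6+1-1, 9+0) = 9
r[5] = max(1+9-1, 3+6-1, 6+3-1, 9+1-1, 14+0) = 14
r[6] = max(1+14-1, 3+9-1, 6+6-1, 9+3-1, 14+1-1, 16+0) = 16
r[7] = max(1+16-1, 3+14-1, 6+9-1, …, 16+1-1, 20+0) = 20
Best is to make no cuts and sell whole for $20.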